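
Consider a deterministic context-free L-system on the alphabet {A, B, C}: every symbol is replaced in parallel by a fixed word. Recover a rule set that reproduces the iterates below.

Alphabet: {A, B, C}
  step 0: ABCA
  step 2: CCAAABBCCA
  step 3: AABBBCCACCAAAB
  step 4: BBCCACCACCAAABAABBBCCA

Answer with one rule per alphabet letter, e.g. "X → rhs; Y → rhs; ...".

A->B, B->CCA, C->A

  step 3 ⇒ step 4: AABBBCCACCAAAB ⇒ B·B·CCA·CCA·CCA·A·A·B·A·A·B·B·B·CCA
    A ↦ B
    B ↦ CCA
    C ↦ A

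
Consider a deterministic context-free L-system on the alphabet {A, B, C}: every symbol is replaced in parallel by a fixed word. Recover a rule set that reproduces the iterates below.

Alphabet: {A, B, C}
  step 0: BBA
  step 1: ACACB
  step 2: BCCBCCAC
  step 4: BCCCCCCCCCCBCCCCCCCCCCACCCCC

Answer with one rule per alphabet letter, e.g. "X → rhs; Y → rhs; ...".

  step 1 ⇒ step 2: ACACB ⇒ B·CC·B·CC·AC
    A ↦ B
    B ↦ AC
    C ↦ CC

A->B, B->AC, C->CC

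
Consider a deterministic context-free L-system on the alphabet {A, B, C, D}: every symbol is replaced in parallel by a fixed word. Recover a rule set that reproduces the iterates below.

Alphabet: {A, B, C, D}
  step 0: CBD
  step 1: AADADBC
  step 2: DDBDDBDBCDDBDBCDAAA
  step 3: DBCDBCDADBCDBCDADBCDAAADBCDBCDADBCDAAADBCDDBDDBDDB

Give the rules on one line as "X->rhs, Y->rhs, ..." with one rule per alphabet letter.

  step 2 ⇒ step 3: DDBDDBDBCDDBDBCDAAA ⇒ DBC·DBC·DA·DBC·DBC·DA·DBC·DA·AA·DBC·DBC·DA·DBC·DA·AA·DBC·DDB·DDB·DDB
    A ↦ DDB
    B ↦ DA
    C ↦ AA
    D ↦ DBC

A->DDB, B->DA, C->AA, D->DBC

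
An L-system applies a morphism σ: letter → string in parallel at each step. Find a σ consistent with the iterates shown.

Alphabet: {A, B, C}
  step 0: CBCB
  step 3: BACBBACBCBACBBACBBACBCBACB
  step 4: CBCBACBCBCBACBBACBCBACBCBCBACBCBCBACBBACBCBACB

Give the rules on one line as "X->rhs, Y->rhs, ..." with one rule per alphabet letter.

A->C, B->CB, C->BA

  step 3 ⇒ step 4: BACBBACBCBACBBACBBACBCBACB ⇒ CB·C·BA·CB·CB·C·BA·CB·BA·CB·C·BA·CB·CB·C·BA·CB·CB·C·BA·CB·BA·CB·C·BA·CB
    A ↦ C
    B ↦ CB
    C ↦ BA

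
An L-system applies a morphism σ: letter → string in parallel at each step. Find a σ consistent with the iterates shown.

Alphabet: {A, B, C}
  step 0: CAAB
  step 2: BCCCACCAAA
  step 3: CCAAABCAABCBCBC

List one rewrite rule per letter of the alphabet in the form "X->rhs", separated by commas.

A->BC, B->CC, C->A

  step 2 ⇒ step 3: BCCCACCAAA ⇒ CC·A·A·A·BC·A·A·BC·BC·BC
    A ↦ BC
    B ↦ CC
    C ↦ A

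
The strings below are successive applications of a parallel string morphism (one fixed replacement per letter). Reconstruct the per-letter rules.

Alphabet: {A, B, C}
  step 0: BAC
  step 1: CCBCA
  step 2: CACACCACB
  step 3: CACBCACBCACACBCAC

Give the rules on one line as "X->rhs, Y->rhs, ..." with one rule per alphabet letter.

  step 2 ⇒ step 3: CACACCACB ⇒ CA·CB·CA·CB·CA·CA·CB·CA·C
    A ↦ CB
    B ↦ C
    C ↦ CA

A->CB, B->C, C->CA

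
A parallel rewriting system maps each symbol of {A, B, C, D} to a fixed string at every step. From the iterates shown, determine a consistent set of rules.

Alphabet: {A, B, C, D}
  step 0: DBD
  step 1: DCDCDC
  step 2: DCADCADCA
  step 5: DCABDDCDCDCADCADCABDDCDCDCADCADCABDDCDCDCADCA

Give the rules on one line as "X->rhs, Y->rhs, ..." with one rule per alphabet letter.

  step 1 ⇒ step 2: DCDCDC ⇒ DC·A·DC·A·DC·A
    C ↦ A
    D ↦ DC
    A ↦ BD  (constrained at step 2)
  step 0 ⇒ step 1: DBD ⇒ DC·DC·DC
    B ↦ DC

A->BD, B->DC, C->A, D->DC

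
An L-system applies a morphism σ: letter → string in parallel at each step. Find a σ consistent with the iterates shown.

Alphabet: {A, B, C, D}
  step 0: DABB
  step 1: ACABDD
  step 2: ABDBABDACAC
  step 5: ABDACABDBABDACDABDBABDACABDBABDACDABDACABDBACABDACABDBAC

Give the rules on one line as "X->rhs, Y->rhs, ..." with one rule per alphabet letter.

A->AB, B->D, C->DB, D->AC

  step 1 ⇒ step 2: ACABDD ⇒ AB·DB·AB·D·AC·AC
    A ↦ AB
    B ↦ D
    C ↦ DB
    D ↦ AC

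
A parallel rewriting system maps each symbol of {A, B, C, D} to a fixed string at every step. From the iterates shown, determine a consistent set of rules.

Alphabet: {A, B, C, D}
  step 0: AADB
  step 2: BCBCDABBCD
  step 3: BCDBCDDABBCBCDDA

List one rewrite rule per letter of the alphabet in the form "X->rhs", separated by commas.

A->B, B->BC, C->D, D->DA

  step 2 ⇒ step 3: BCBCDABBCD ⇒ BC·D·BC·D·DA·B·BC·BC·D·DA
    A ↦ B
    B ↦ BC
    C ↦ D
    D ↦ DA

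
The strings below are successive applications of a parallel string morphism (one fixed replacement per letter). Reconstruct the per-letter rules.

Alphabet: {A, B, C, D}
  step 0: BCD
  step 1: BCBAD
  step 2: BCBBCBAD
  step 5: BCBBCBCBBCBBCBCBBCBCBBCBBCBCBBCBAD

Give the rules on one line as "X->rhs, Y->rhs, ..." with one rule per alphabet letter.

  step 1 ⇒ step 2: BCBAD ⇒ BC·B·BC·B·AD
    A ↦ B
    B ↦ BC
    C ↦ B
    D ↦ AD

A->B, B->BC, C->B, D->AD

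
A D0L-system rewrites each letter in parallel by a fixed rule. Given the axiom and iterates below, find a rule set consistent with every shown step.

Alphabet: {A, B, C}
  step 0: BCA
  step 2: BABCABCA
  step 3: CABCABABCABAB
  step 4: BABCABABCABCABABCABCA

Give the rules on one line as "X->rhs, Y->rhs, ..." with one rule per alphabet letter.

A->B, B->CA, C->BA

  step 3 ⇒ step 4: CABCABABCABAB ⇒ BA·B·CA·BA·B·CA·B·CA·BA·B·CA·B·CA
    A ↦ B
    B ↦ CA
    C ↦ BA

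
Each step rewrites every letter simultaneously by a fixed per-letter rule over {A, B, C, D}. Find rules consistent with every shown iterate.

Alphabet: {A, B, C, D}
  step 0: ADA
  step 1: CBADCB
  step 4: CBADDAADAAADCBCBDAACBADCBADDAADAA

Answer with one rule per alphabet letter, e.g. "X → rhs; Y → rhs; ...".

A->CB, B->AA, C->D, D->AD

  step 0 ⇒ step 1: ADA ⇒ CB·AD·CB
    A ↦ CB
    D ↦ AD
    B ↦ AA  (constrained at step 1)
    C ↦ D  (constrained at step 1)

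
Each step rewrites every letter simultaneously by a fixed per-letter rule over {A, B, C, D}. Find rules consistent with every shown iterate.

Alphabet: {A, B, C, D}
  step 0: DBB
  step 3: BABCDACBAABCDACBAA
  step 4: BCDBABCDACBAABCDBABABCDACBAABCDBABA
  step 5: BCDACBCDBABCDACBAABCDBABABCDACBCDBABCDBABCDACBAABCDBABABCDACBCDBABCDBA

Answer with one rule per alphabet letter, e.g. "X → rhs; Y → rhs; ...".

A->BA, B->BCD, C->A, D->C

  step 4 ⇒ step 5: BCDBABCDACBAABCDBABABCDACBAABCDBABA ⇒ BCD·A·C·BCD·BA·BCD·A·C·BA·A·BCD·BA·BA·BCD·A·C·BCD·BA·BCD·BA·BCD·A·C·BA·A·BCD·BA·BA·BCD·A·C·BCD·BA·BCD·BA
    A ↦ BA
    B ↦ BCD
    C ↦ A
    D ↦ C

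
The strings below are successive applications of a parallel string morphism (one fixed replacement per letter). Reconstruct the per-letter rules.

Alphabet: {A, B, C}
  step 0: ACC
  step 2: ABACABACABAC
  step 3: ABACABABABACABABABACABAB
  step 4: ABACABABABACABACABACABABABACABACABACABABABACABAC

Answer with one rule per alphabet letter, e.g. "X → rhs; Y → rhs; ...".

  step 3 ⇒ step 4: ABACABABABACABABABACABAB ⇒ AB·AC·AB·AB·AB·AC·AB·AC·AB·AC·AB·AB·AB·AC·AB·AC·AB·AC·AB·AB·AB·AC·AB·AC
    A ↦ AB
    B ↦ AC
    C ↦ AB

A->AB, B->AC, C->AB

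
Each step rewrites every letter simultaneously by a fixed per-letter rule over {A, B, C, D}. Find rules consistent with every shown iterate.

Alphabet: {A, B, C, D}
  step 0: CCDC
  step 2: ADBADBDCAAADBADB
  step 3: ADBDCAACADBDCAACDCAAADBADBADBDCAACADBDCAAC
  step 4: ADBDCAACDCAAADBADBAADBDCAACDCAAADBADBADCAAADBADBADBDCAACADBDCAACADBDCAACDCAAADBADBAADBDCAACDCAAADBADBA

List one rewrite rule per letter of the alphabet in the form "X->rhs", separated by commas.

A->ADB, B->AC, C->A, D->DCA

  step 3 ⇒ step 4: ADBDCAACADBDCAACDCAAADBADBADBDCAACADBDCAAC ⇒ ADB·DCA·AC·DCA·A·ADB·ADB·A·ADB·DCA·AC·DCA·A·ADB·ADB·A·DCA·A·ADB·ADB·ADB·DCA·AC·ADB·DCA·AC·ADB·DCA·AC·DCA·A·ADB·ADB·A·ADB·DCA·AC·DCA·A·ADB·ADB·A
    A ↦ ADB
    B ↦ AC
    C ↦ A
    D ↦ DCA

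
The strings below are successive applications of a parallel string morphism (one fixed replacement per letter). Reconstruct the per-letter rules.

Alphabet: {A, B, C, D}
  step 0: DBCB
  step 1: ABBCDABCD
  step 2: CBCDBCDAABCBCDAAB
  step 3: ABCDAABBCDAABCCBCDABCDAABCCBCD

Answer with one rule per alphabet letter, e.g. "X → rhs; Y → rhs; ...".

A->C, B->BCD, C->A, D->AB

  step 2 ⇒ step 3: CBCDBCDAABCBCDAAB ⇒ A·BCD·A·AB·BCD·A·AB·C·C·BCD·A·BCD·A·AB·C·C·BCD
    A ↦ C
    B ↦ BCD
    C ↦ A
    D ↦ AB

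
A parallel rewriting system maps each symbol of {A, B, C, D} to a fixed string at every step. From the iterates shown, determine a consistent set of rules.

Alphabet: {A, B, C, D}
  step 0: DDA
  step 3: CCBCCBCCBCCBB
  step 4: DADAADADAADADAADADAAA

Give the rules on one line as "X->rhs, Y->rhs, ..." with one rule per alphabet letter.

A->B, B->A, C->DA, D->CC

  step 3 ⇒ step 4: CCBCCBCCBCCBB ⇒ DA·DA·A·DA·DA·A·DA·DA·A·DA·DA·A·A
    B ↦ A
    C ↦ DA
    A ↦ B  (constrained at step 0)
    D ↦ CC  (constrained at step 0)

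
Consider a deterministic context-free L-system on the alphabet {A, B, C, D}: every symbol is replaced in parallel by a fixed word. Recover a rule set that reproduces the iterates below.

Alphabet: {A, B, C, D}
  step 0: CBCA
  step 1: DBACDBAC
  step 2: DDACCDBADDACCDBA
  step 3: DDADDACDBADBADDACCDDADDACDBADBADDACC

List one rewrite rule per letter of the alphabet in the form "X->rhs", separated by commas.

  step 2 ⇒ step 3: DDACCDBADDACCDBA ⇒ DDA·DDA·C·DBA·DBA·DDA·C·C·DDA·DDA·C·DBA·DBA·DDA·C·C
    A ↦ C
    B ↦ C
    C ↦ DBA
    D ↦ DDA

A->C, B->C, C->DBA, D->DDA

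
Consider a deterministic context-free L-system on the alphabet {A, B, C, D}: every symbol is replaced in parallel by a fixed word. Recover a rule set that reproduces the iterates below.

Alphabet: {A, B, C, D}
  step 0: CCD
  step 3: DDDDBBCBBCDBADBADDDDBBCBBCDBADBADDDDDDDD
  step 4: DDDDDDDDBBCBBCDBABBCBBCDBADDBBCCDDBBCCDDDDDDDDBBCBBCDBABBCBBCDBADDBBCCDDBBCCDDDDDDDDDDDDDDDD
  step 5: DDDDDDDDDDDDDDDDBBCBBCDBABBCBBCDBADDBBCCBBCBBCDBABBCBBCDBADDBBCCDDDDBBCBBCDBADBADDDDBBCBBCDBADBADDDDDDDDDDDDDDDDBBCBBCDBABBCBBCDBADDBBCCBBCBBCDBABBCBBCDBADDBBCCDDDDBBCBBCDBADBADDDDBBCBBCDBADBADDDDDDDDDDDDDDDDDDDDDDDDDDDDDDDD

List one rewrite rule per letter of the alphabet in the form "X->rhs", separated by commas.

  step 4 ⇒ step 5: DDDDDDDDBBCBBCDBABBCBBCDBADDBBCCDDBBCCDDDDDDDDBBCBBCDBABBCBBCDBADDBBCCDDBBCCDDDDDDDDDDDDDDDD ⇒ DD·DD·DD·DD·DD·DD·DD·DD·BBC·BBC·DBA·BBC·BBC·DBA·DD·BBC·C·BBC·BBC·DBA·BBC·BBC·DBA·DD·BBC·C·DD·DD·BBC·BBC·DBA·DBA·DD·DD·BBC·BBC·DBA·DBA·DD·DD·DD·DD·DD·DD·DD·DD·BBC·BBC·DBA·BBC·BBC·DBA·DD·BBC·C·BBC·BBC·DBA·BBC·BBC·DBA·DD·BBC·C·DD·DD·BBC·BBC·DBA·DBA·DD·DD·BBC·BBC·DBA·DBA·DD·DD·DD·DD·DD·DD·DD·DD·DD·DD·DD·DD·DD·DD·DD·DD
    A ↦ C
    B ↦ BBC
    C ↦ DBA
    D ↦ DD

A->C, B->BBC, C->DBA, D->DD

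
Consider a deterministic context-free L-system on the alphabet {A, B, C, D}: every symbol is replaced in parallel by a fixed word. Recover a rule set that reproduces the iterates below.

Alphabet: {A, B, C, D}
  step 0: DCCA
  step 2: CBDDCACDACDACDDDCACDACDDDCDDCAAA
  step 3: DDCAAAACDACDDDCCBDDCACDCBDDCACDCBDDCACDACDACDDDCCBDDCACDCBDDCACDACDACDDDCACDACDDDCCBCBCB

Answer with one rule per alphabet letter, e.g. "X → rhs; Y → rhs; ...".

A->CB, B->AAA, C->DDC, D->ACD

  step 2 ⇒ step 3: CBDDCACDACDACDDDCACDACDDDCDDCAAA ⇒ DDC·AAA·ACD·ACD·DDC·CB·DDC·ACD·CB·DDC·ACD·CB·DDC·ACD·ACD·ACD·DDC·CB·DDC·ACD·CB·DDC·ACD·ACD·ACD·DDC·ACD·ACD·DDC·CB·CB·CB
    A ↦ CB
    B ↦ AAA
    C ↦ DDC
    D ↦ ACD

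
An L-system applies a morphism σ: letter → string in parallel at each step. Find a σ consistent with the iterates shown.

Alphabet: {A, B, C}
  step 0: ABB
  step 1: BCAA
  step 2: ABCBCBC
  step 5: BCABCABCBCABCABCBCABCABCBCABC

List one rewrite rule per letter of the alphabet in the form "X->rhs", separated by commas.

A->BC, B->A, C->BC

  step 1 ⇒ step 2: BCAA ⇒ A·BC·BC·BC
    A ↦ BC
    B ↦ A
    C ↦ BC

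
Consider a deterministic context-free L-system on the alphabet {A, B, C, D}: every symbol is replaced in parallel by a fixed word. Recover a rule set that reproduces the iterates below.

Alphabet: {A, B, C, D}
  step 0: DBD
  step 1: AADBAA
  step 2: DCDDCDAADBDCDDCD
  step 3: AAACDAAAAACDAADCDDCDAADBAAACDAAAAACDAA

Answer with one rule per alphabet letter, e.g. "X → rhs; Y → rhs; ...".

  step 2 ⇒ step 3: DCDDCDAADBDCDDCD ⇒ AA·ACD·AA·AA·ACD·AA·DCD·DCD·AA·DB·AA·ACD·AA·AA·ACD·AA
    A ↦ DCD
    B ↦ DB
    C ↦ ACD
    D ↦ AA

A->DCD, B->DB, C->ACD, D->AA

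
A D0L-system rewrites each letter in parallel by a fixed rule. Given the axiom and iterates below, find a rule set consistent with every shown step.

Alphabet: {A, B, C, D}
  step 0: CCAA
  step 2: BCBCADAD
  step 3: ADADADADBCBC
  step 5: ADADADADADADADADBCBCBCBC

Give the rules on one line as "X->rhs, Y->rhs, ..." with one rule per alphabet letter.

A->B, B->AD, C->AD, D->C

  step 2 ⇒ step 3: BCBCADAD ⇒ AD·AD·AD·AD·B·C·B·C
    A ↦ B
    B ↦ AD
    C ↦ AD
    D ↦ C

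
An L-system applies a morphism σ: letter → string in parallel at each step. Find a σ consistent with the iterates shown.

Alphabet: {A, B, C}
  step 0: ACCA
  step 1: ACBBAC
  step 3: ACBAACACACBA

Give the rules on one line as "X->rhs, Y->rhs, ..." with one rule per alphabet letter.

  step 0 ⇒ step 1: ACCA ⇒ AC·B·B·AC
    A ↦ AC
    C ↦ B
    B ↦ A  (constrained at step 1)

A->AC, B->A, C->B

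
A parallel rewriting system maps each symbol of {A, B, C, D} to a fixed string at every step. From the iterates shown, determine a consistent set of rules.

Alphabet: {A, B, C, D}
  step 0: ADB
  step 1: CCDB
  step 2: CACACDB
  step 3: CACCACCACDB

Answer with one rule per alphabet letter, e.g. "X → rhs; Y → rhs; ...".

A->C, B->DB, C->CA, D->C

  step 2 ⇒ step 3: CACACDB ⇒ CA·C·CA·C·CA·C·DB
    A ↦ C
    B ↦ DB
    C ↦ CA
    D ↦ C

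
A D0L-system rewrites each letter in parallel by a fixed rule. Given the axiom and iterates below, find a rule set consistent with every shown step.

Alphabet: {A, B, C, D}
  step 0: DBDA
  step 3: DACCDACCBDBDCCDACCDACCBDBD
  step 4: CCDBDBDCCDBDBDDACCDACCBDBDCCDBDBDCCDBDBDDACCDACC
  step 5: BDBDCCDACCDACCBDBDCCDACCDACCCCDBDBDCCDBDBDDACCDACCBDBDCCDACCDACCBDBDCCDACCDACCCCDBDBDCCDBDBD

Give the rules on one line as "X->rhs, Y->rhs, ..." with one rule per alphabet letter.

  step 4 ⇒ step 5: CCDBDBDCCDBDBDDACCDACCBDBDCCDBDBDCCDBDBDDACCDACC ⇒ BD·BD·CC·DA·CC·DA·CC·BD·BD·CC·DA·CC·DA·CC·CC·D·BD·BD·CC·D·BD·BD·DA·CC·DA·CC·BD·BD·CC·DA·CC·DA·CC·BD·BD·CC·DA·CC·DA·CC·CC·D·BD·BD·CC·D·BD·BD
    A ↦ D
    B ↦ DA
    C ↦ BD
    D ↦ CC

A->D, B->DA, C->BD, D->CC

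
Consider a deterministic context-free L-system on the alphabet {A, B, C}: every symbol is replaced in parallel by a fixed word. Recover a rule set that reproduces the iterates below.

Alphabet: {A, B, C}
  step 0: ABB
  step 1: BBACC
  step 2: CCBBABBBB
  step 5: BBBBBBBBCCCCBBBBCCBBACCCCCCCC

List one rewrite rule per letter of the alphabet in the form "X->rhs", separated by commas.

A->BBA, B->C, C->BB

  step 1 ⇒ step 2: BBACC ⇒ C·C·BBA·BB·BB
    A ↦ BBA
    B ↦ C
    C ↦ BB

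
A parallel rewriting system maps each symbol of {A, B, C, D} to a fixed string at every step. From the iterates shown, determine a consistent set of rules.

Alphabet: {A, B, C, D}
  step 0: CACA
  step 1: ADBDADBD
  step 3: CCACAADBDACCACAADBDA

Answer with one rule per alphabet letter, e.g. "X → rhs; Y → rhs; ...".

A->DBD, B->CA, C->A, D->C

  step 0 ⇒ step 1: CACA ⇒ A·DBD·A·DBD
    A ↦ DBD
    C ↦ A
    B ↦ CA  (constrained at step 1)
    D ↦ C  (constrained at step 1)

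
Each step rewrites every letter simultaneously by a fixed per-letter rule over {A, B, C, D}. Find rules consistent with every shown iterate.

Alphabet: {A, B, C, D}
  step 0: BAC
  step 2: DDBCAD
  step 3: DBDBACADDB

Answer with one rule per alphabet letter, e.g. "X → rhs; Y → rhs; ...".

A->D, B->A, C->CA, D->DB

  step 2 ⇒ step 3: DDBCAD ⇒ DB·DB·A·CA·D·DB
    A ↦ D
    B ↦ A
    C ↦ CA
    D ↦ DB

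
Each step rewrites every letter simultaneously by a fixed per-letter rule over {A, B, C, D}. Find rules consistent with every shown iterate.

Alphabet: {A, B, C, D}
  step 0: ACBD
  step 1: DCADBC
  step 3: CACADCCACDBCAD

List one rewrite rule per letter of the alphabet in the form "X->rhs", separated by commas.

  step 0 ⇒ step 1: ACBD ⇒ D·CA·DB·C
    A ↦ D
    B ↦ DB
    C ↦ CA
    D ↦ C

A->D, B->DB, C->CA, D->C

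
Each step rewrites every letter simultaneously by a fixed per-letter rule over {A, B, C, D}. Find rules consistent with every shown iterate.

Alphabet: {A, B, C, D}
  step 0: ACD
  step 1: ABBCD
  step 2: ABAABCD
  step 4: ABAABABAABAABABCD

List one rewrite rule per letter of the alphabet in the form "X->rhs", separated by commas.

A->AB, B->A, C->B, D->CD

  step 1 ⇒ step 2: ABBCD ⇒ AB·A·A·B·CD
    A ↦ AB
    B ↦ A
    C ↦ B
    D ↦ CD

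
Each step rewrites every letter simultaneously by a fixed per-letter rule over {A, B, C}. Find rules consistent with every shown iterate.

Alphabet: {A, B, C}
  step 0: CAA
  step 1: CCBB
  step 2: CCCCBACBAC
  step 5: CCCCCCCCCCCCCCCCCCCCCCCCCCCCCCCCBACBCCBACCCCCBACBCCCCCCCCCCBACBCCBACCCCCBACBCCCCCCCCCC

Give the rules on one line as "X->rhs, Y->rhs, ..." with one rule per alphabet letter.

  step 1 ⇒ step 2: CCBB ⇒ CC·CC·BAC·BAC
    B ↦ BAC
    C ↦ CC
  step 0 ⇒ step 1: CAA ⇒ CC·B·B
    A ↦ B

A->B, B->BAC, C->CC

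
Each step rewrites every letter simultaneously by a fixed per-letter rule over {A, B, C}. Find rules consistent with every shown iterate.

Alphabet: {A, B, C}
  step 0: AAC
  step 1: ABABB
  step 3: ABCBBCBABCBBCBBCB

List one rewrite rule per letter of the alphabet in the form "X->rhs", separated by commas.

  step 0 ⇒ step 1: AAC ⇒ AB·AB·B
    A ↦ AB
    C ↦ B
    B ↦ CB  (constrained at step 1)

A->AB, B->CB, C->B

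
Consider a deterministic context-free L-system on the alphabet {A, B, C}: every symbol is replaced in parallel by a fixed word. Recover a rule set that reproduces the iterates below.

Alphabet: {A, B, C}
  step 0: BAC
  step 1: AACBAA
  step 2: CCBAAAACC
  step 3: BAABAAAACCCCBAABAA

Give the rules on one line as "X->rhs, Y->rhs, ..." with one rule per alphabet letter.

  step 2 ⇒ step 3: CCBAAAACC ⇒ BAA·BAA·AA·C·C·C·C·BAA·BAA
    A ↦ C
    B ↦ AA
    C ↦ BAA

A->C, B->AA, C->BAA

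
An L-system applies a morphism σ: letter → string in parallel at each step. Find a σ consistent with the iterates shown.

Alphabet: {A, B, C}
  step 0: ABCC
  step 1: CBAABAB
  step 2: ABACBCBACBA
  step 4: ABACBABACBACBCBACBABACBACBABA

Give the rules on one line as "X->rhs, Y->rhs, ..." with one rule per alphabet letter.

  step 1 ⇒ step 2: CBAABAB ⇒ AB·A·CB·CB·A·CB·A
    A ↦ CB
    B ↦ A
    C ↦ AB

A->CB, B->A, C->AB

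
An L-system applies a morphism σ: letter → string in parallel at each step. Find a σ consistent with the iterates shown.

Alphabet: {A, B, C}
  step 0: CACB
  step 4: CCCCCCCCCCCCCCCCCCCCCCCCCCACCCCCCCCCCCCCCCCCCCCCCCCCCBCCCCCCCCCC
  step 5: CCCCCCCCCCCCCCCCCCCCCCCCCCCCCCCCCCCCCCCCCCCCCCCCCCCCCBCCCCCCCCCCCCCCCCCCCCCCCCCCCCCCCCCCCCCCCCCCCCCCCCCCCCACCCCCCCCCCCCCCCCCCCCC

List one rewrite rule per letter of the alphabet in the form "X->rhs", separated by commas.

  step 4 ⇒ step 5: CCCCCCCCCCCCCCCCCCCCCCCCCCACCCCCCCCCCCCCCCCCCCCCCCCCCBCCCCCCCCCC ⇒ CC·CC·CC·CC·CC·CC·CC·CC·CC·CC·CC·CC·CC·CC·CC·CC·CC·CC·CC·CC·CC·CC·CC·CC·CC·CC·CB·CC·CC·CC·CC·CC·CC·CC·CC·CC·CC·CC·CC·CC·CC·CC·CC·CC·CC·CC·CC·CC·CC·CC·CC·CC·CC·AC·CC·CC·CC·CC·CC·CC·CC·CC·CC·CC
    A ↦ CB
    B ↦ AC
    C ↦ CC

A->CB, B->AC, C->CC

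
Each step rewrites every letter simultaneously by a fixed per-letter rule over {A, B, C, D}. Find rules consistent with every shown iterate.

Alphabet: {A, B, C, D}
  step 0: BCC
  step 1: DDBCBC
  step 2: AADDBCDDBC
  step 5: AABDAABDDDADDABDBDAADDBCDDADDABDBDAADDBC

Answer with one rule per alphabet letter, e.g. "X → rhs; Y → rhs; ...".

  step 1 ⇒ step 2: DDBCBC ⇒ A·A·DD·BC·DD·BC
    B ↦ DD
    C ↦ BC
    D ↦ A
    A ↦ BD  (constrained at step 2)

A->BD, B->DD, C->BC, D->A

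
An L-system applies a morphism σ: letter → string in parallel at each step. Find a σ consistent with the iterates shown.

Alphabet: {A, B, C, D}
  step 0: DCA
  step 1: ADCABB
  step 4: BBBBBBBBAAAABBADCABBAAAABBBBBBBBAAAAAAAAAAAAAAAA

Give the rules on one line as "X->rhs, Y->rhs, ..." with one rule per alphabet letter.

  step 0 ⇒ step 1: DCA ⇒ AD·CA·BB
    A ↦ BB
    C ↦ CA
    D ↦ AD
    B ↦ AA  (constrained at step 1)

A->BB, B->AA, C->CA, D->AD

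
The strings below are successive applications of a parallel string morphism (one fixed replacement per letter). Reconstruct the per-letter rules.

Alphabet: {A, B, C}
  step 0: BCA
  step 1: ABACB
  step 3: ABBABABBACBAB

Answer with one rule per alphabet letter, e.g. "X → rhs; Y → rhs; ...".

  step 0 ⇒ step 1: BCA ⇒ AB·AC·B
    A ↦ B
    B ↦ AB
    C ↦ AC

A->B, B->AB, C->AC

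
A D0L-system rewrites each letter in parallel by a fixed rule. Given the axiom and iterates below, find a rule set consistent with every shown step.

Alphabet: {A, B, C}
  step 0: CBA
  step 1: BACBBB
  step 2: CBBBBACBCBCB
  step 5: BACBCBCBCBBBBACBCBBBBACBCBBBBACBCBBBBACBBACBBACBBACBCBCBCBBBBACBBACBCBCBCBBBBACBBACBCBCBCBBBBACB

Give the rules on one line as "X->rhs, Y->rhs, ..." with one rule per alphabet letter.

  step 1 ⇒ step 2: BACBBB ⇒ CB·BB·BA·CB·CB·CB
    A ↦ BB
    B ↦ CB
    C ↦ BA

A->BB, B->CB, C->BA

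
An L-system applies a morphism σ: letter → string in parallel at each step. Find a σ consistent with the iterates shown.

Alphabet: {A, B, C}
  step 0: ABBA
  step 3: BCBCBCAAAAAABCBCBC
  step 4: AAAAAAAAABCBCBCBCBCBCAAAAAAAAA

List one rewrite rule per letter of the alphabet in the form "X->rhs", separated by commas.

  step 3 ⇒ step 4: BCBCBCAAAAAABCBCBC ⇒ A·AA·A·AA·A·AA·BC·BC·BC·BC·BC·BC·A·AA·A·AA·A·AA
    A ↦ BC
    B ↦ A
    C ↦ AA

A->BC, B->A, C->AA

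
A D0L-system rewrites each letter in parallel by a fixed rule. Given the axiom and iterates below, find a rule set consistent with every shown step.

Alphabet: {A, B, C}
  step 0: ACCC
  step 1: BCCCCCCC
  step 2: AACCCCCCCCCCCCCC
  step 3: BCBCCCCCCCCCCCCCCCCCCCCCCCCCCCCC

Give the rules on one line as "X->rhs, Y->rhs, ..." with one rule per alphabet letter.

A->BC, B->AA, C->CC

  step 2 ⇒ step 3: AACCCCCCCCCCCCCC ⇒ BC·BC·CC·CC·CC·CC·CC·CC·CC·CC·CC·CC·CC·CC·CC·CC
    A ↦ BC
    C ↦ CC
  step 1 ⇒ step 2: BCCCCCCC ⇒ AA·CC·CC·CC·CC·CC·CC·CC
    B ↦ AA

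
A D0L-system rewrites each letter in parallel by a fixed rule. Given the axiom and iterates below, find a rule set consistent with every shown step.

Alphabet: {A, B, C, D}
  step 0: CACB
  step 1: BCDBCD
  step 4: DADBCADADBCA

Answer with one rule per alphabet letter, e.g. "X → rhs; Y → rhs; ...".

A->D, B->D, C->BC, D->A

  step 0 ⇒ step 1: CACB ⇒ BC·D·BC·D
    A ↦ D
    B ↦ D
    C ↦ BC
    D ↦ A  (constrained at step 1)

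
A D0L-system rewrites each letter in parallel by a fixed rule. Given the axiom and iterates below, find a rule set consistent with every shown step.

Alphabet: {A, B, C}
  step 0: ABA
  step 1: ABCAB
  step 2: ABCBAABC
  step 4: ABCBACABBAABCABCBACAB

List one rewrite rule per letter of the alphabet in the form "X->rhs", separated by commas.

A->AB, B->C, C->BA

  step 1 ⇒ step 2: ABCAB ⇒ AB·C·BA·AB·C
    A ↦ AB
    B ↦ C
    C ↦ BA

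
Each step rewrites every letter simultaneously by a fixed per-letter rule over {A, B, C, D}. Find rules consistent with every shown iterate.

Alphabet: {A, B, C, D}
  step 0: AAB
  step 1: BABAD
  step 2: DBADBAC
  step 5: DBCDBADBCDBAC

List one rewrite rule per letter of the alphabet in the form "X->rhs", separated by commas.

  step 1 ⇒ step 2: BABAD ⇒ D·BA·D·BA·C
    A ↦ BA
    B ↦ D
    D ↦ C
    C ↦ B  (constrained at step 2)

A->BA, B->D, C->B, D->C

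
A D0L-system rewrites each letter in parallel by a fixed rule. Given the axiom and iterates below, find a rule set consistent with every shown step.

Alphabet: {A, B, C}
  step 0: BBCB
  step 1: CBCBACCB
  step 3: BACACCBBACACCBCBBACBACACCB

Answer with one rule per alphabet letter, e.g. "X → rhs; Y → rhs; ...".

A->B, B->CB, C->AC

  step 0 ⇒ step 1: BBCB ⇒ CB·CB·AC·CB
    B ↦ CB
    C ↦ AC
    A ↦ B  (constrained at step 1)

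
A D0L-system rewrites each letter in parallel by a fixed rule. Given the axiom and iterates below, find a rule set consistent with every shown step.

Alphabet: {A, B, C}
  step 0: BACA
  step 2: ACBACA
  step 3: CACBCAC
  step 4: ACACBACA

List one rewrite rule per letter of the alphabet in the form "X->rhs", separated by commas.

  step 3 ⇒ step 4: CACBCAC ⇒ A·C·A·CB·A·C·A
    A ↦ C
    B ↦ CB
    C ↦ A

A->C, B->CB, C->A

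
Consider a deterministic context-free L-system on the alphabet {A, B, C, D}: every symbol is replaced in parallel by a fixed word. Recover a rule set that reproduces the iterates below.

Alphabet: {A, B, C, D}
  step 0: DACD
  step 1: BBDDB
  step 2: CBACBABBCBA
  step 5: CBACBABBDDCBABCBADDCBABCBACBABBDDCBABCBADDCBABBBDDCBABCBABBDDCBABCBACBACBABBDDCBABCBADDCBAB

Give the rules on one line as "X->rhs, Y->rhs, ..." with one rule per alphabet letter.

  step 1 ⇒ step 2: BBDDB ⇒ CBA·CBA·B·B·CBA
    B ↦ CBA
    D ↦ B
  step 0 ⇒ step 1: DACD ⇒ B·B·DD·B
    A ↦ B
  step 0 ⇒ step 1: DACD ⇒ B·B·DD·B
    C ↦ DD

A->B, B->CBA, C->DD, D->B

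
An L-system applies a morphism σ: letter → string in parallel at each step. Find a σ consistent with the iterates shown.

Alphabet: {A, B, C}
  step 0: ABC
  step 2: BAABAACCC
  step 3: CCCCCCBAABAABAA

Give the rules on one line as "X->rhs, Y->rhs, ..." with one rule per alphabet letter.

  step 2 ⇒ step 3: BAABAACCC ⇒ C·C·C·C·C·C·BAA·BAA·BAA
    A ↦ C
    B ↦ C
    C ↦ BAA

A->C, B->C, C->BAA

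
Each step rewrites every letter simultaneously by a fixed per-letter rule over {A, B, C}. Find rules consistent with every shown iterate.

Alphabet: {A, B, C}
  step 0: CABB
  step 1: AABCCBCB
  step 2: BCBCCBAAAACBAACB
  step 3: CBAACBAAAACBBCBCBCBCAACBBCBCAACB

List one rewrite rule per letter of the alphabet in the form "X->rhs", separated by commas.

A->BC, B->CB, C->AA

  step 2 ⇒ step 3: BCBCCBAAAACBAACB ⇒ CB·AA·CB·AA·AA·CB·BC·BC·BC·BC·AA·CB·BC·BC·AA·CB
    A ↦ BC
    B ↦ CB
    C ↦ AA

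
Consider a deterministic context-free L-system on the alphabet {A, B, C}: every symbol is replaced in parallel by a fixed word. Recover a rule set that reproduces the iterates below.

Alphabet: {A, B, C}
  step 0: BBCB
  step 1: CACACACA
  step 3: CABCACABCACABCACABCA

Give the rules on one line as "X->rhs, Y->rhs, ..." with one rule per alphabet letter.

  step 0 ⇒ step 1: BBCB ⇒ CA·CA·CA·CA
    B ↦ CA
    C ↦ CA
    A ↦ B  (constrained at step 1)

A->B, B->CA, C->CA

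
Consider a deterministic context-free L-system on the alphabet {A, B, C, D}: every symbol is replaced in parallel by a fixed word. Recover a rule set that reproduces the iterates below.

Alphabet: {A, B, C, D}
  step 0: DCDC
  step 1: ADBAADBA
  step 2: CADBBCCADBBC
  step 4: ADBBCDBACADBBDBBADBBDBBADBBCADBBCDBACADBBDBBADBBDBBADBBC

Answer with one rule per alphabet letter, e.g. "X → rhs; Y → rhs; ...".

  step 1 ⇒ step 2: ADBAADBA ⇒ C·A·DBB·C·C·A·DBB·C
    A ↦ C
    B ↦ DBB
    D ↦ A
  step 0 ⇒ step 1: DCDC ⇒ A·DBA·A·DBA
    C ↦ DBA

A->C, B->DBB, C->DBA, D->A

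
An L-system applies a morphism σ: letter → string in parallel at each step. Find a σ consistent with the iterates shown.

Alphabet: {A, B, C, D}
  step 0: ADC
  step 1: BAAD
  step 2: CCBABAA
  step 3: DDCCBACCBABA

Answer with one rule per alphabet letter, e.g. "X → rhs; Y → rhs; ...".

A->BA, B->CC, C->D, D->A

  step 2 ⇒ step 3: CCBABAA ⇒ D·D·CC·BA·CC·BA·BA
    A ↦ BA
    B ↦ CC
    C ↦ D
  step 0 ⇒ step 1: ADC ⇒ BA·A·D
    D ↦ A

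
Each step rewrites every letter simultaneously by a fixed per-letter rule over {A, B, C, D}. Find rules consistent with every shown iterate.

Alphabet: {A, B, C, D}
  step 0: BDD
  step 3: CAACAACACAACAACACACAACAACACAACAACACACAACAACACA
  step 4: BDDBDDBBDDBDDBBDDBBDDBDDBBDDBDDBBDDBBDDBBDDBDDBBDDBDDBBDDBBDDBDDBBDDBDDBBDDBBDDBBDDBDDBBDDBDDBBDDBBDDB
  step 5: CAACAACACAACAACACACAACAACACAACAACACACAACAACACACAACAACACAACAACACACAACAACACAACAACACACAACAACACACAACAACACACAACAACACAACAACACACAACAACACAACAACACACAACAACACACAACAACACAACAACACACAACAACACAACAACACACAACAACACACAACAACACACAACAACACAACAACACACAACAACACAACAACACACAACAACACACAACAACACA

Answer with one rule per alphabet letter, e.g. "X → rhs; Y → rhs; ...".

A->DDB, B->CA, C->B, D->ACA

  step 4 ⇒ step 5: BDDBDDBBDDBDDBBDDBBDDBDDBBDDBDDBBDDBBDDBBDDBDDBBDDBDDBBDDBBDDBDDBBDDBDDBBDDBBDDBBDDBDDBBDDBDDBBDDBBDDB ⇒ CA·ACA·ACA·CA·ACA·ACA·CA·CA·ACA·ACA·CA·ACA·ACA·CA·CA·ACA·ACA·CA·CA·ACA·ACA·CA·ACA·ACA·CA·CA·ACA·ACA·CA·ACA·ACA·CA·CA·ACA·ACA·CA·CA·ACA·ACA·CA·CA·ACA·ACA·CA·ACA·ACA·CA·CA·ACA·ACA·CA·ACA·ACA·CA·CA·ACA·ACA·CA·CA·ACA·ACA·CA·ACA·ACA·CA·CA·ACA·ACA·CA·ACA·ACA·CA·CA·ACA·ACA·CA·CA·ACA·ACA·CA·CA·ACA·ACA·CA·ACA·ACA·CA·CA·ACA·ACA·CA·ACA·ACA·CA·CA·ACA·ACA·CA·CA·ACA·ACA·CA
    B ↦ CA
    D ↦ ACA
  step 3 ⇒ step 4: CAACAACACAACAACACACAACAACACAACAACACACAACAACACA ⇒ B·DDB·DDB·B·DDB·DDB·B·DDB·B·DDB·DDB·B·DDB·DDB·B·DDB·B·DDB·B·DDB·DDB·B·DDB·DDB·B·DDB·B·DDB·DDB·B·DDB·DDB·B·DDB·B·DDB·B·DDB·DDB·B·DDB·DDB·B·DDB·B·DDB
    A ↦ DDB
  step 3 ⇒ step 4: CAACAACACAACAACACACAACAACACAACAACACACAACAACACA ⇒ B·DDB·DDB·B·DDB·DDB·B·DDB·B·DDB·DDB·B·DDB·DDB·B·DDB·B·DDB·B·DDB·DDB·B·DDB·DDB·B·DDB·B·DDB·DDB·B·DDB·DDB·B·DDB·B·DDB·B·DDB·DDB·B·DDB·DDB·B·DDB·B·DDB
    C ↦ B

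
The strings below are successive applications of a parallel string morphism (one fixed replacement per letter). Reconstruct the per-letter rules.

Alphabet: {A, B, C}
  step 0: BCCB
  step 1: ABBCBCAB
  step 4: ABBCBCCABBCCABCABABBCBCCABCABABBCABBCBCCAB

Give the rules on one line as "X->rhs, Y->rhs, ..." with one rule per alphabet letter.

  step 0 ⇒ step 1: BCCB ⇒ AB·BC·BC·AB
    B ↦ AB
    C ↦ BC
    A ↦ C  (constrained at step 1)

A->C, B->AB, C->BC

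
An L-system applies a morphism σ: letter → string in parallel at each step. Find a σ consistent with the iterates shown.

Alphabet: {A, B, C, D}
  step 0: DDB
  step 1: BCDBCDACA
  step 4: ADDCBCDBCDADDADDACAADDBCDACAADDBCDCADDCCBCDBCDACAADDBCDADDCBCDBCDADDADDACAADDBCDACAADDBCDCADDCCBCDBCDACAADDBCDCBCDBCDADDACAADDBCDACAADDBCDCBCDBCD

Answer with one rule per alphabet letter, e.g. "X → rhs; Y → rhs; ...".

A->C, B->ACA, C->ADD, D->BCD

  step 0 ⇒ step 1: DDB ⇒ BCD·BCD·ACA
    B ↦ ACA
    D ↦ BCD
    A ↦ C  (constrained at step 1)
    C ↦ ADD  (constrained at step 1)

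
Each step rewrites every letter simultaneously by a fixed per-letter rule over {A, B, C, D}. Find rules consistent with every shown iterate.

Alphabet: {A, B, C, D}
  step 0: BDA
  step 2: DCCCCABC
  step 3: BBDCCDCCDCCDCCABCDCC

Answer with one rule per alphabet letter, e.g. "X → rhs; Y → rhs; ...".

  step 2 ⇒ step 3: DCCCCABC ⇒ BB·DCC·DCC·DCC·DCC·AB·C·DCC
    A ↦ AB
    B ↦ C
    C ↦ DCC
    D ↦ BB

A->AB, B->C, C->DCC, D->BB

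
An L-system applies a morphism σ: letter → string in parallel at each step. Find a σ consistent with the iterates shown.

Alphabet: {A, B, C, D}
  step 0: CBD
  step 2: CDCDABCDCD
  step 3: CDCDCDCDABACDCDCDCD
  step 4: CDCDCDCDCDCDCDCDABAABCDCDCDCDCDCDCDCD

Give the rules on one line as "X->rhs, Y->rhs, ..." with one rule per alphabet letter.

  step 3 ⇒ step 4: CDCDCDCDABACDCDCDCD ⇒ CD·CD·CD·CD·CD·CD·CD·CD·AB·A·AB·CD·CD·CD·CD·CD·CD·CD·CD
    A ↦ AB
    B ↦ A
    C ↦ CD
    D ↦ CD

A->AB, B->A, C->CD, D->CD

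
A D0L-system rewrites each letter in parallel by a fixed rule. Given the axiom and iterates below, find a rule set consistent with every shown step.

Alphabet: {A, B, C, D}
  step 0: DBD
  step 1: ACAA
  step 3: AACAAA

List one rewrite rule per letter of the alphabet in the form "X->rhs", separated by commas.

  step 0 ⇒ step 1: DBD ⇒ A·CA·A
    B ↦ CA
    D ↦ A
    A ↦ D  (constrained at step 1)
    C ↦ DB  (constrained at step 1)

A->D, B->CA, C->DB, D->A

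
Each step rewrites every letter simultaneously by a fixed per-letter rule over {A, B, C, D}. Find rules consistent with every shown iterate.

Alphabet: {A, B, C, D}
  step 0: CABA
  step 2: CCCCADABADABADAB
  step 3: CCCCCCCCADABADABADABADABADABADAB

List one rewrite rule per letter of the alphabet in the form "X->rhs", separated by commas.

A->AD, B->AB, C->CC, D->AB

  step 2 ⇒ step 3: CCCCADABADABADAB ⇒ CC·CC·CC·CC·AD·AB·AD·AB·AD·AB·AD·AB·AD·AB·AD·AB
    A ↦ AD
    B ↦ AB
    C ↦ CC
    D ↦ AB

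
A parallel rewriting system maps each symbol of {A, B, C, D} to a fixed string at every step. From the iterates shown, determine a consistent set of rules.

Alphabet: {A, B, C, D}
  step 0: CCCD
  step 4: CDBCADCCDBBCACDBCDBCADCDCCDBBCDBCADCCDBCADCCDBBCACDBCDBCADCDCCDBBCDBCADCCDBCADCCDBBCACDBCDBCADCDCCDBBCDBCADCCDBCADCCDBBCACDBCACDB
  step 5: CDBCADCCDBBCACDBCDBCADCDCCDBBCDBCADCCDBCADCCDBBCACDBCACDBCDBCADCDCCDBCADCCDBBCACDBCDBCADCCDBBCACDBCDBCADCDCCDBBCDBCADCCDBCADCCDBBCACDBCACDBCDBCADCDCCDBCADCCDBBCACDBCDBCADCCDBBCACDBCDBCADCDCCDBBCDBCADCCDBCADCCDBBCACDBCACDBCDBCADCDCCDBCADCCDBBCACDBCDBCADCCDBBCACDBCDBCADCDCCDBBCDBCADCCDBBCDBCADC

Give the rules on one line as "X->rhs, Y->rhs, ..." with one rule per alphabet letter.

A->B, B->DC, C->CDB, D->CA

  step 4 ⇒ step 5: CDBCADCCDBBCACDBCDBCADCDCCDBBCDBCADCCDBCADCCDBBCACDBCDBCADCDCCDBBCDBCADCCDBCADCCDBBCACDBCDBCADCDCCDBBCDBCADCCDBCADCCDBBCACDBCACDB ⇒ CDB·CA·DC·CDB·B·CA·CDB·CDB·CA·DC·DC·CDB·B·CDB·CA·DC·CDB·CA·DC·CDB·B·CA·CDB·CA·CDB·CDB·CA·DC·DC·CDB·CA·DC·CDB·B·CA·CDB·CDB·CA·DC·CDB·B·CA·CDB·CDB·CA·DC·DC·CDB·B·CDB·CA·DC·CDB·CA·DC·CDB·B·CA·CDB·CA·CDB·CDB·CA·DC·DC·CDB·CA·DC·CDB·B·CA·CDB·CDB·CA·DC·CDB·B·CA·CDB·CDB·CA·DC·DC·CDB·B·CDB·CA·DC·CDB·CA·DC·CDB·B·CA·CDB·CA·CDB·CDB·CA·DC·DC·CDB·CA·DC·CDB·B·CA·CDB·CDB·CA·DC·CDB·B·CA·CDB·CDB·CA·DC·DC·CDB·B·CDB·CA·DC·CDB·B·CDB·CA·DC
    A ↦ B
    B ↦ DC
    C ↦ CDB
    D ↦ CA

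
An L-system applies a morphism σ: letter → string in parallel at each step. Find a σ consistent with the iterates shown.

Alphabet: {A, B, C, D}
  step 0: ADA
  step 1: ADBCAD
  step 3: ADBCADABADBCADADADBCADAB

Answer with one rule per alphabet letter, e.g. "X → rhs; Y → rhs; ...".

A->AD, B->AD, C->AB, D->BC

  step 0 ⇒ step 1: ADA ⇒ AD·BC·AD
    A ↦ AD
    D ↦ BC
    B ↦ AD  (constrained at step 1)
    C ↦ AB  (constrained at step 1)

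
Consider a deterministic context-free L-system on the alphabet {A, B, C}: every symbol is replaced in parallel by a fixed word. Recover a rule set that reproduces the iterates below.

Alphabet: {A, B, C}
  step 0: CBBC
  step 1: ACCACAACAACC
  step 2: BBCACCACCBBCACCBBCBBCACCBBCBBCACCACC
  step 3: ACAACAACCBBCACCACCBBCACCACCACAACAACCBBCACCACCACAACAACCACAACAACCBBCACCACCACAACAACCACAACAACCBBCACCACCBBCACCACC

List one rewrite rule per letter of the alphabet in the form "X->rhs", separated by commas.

  step 2 ⇒ step 3: BBCACCACCBBCACCBBCBBCACCBBCBBCACCACC ⇒ ACA·ACA·ACC·BBC·ACC·ACC·BBC·ACC·ACC·ACA·ACA·ACC·BBC·ACC·ACC·ACA·ACA·ACC·ACA·ACA·ACC·BBC·ACC·ACC·ACA·ACA·ACC·ACA·ACA·ACC·BBC·ACC·ACC·BBC·ACC·ACC
    A ↦ BBC
    B ↦ ACA
    C ↦ ACC

A->BBC, B->ACA, C->ACC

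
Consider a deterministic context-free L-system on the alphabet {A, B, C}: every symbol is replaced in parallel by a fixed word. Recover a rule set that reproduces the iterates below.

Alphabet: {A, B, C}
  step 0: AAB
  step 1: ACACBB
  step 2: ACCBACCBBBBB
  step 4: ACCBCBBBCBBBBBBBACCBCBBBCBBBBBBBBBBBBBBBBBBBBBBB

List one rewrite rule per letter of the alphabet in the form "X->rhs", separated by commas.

A->AC, B->BB, C->CB

  step 1 ⇒ step 2: ACACBB ⇒ AC·CB·AC·CB·BB·BB
    A ↦ AC
    B ↦ BB
    C ↦ CB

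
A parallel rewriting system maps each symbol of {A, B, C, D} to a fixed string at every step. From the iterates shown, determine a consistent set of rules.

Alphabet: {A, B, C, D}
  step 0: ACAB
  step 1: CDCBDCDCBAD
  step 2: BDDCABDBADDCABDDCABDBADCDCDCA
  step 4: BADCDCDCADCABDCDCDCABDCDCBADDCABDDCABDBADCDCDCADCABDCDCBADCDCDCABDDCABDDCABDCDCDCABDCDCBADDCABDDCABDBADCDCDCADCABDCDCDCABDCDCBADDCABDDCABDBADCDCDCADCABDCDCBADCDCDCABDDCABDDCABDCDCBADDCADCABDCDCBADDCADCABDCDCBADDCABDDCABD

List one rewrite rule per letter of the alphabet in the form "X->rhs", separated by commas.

A->CDC, B->BAD, C->BD, D->DCA

  step 1 ⇒ step 2: CDCBDCDCBAD ⇒ BD·DCA·BD·BAD·DCA·BD·DCA·BD·BAD·CDC·DCA
    A ↦ CDC
    B ↦ BAD
    C ↦ BD
    D ↦ DCA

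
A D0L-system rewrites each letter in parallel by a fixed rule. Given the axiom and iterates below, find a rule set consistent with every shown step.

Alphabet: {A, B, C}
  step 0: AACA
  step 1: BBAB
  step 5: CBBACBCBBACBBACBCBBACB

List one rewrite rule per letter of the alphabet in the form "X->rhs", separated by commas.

A->B, B->CB, C->A

  step 0 ⇒ step 1: AACA ⇒ B·B·A·B
    A ↦ B
    C ↦ A
    B ↦ CB  (constrained at step 1)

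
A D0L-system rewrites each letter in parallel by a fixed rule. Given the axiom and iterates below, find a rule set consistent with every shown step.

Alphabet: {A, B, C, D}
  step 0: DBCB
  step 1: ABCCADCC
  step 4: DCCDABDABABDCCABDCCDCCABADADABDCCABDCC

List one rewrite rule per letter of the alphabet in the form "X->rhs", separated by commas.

  step 0 ⇒ step 1: DBCB ⇒ AB·CC·AD·CC
    B ↦ CC
    C ↦ AD
    D ↦ AB
    A ↦ D  (constrained at step 1)

A->D, B->CC, C->AD, D->AB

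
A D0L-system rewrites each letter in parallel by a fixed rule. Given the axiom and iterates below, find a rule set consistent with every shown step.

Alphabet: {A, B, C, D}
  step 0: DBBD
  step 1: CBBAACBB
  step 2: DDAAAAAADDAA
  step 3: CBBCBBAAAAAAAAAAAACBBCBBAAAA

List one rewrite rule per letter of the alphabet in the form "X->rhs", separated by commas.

A->AA, B->A, C->DD, D->CBB

  step 2 ⇒ step 3: DDAAAAAADDAA ⇒ CBB·CBB·AA·AA·AA·AA·AA·AA·CBB·CBB·AA·AA
    A ↦ AA
    D ↦ CBB
  step 0 ⇒ step 1: DBBD ⇒ CBB·A·A·CBB
    B ↦ A
  step 1 ⇒ step 2: CBBAACBB ⇒ DD·A·A·AA·AA·DD·A·A
    C ↦ DD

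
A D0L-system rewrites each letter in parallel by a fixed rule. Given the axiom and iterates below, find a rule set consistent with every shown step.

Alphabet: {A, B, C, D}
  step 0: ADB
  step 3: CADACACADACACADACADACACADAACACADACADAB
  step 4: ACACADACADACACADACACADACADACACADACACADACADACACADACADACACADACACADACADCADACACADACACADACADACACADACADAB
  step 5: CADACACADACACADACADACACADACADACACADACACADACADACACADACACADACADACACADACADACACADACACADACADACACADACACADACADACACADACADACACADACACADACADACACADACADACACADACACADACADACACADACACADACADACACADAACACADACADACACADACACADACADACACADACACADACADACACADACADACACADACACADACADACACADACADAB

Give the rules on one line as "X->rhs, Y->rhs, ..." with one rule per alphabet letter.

  step 4 ⇒ step 5: ACACADACADACACADACACADACADACACADACACADACADACACADACADACACADACACADACADCADACACADACACADACADACACADACADAB ⇒ CAD·ACA·CAD·ACA·CAD·A·CAD·ACA·CAD·A·CAD·ACA·CAD·ACA·CAD·A·CAD·ACA·CAD·ACA·CAD·A·CAD·ACA·CAD·A·CAD·ACA·CAD·ACA·CAD·A·CAD·ACA·CAD·ACA·CAD·A·CAD·ACA·CAD·A·CAD·ACA·CAD·ACA·CAD·A·CAD·ACA·CAD·A·CAD·ACA·CAD·ACA·CAD·A·CAD·ACA·CAD·ACA·CAD·A·CAD·ACA·CAD·A·ACA·CAD·A·CAD·ACA·CAD·ACA·CAD·A·CAD·ACA·CAD·ACA·CAD·A·CAD·ACA·CAD·A·CAD·ACA·CAD·ACA·CAD·A·CAD·ACA·CAD·A·CAD·AB
    A ↦ CAD
    B ↦ AB
    C ↦ ACA
    D ↦ A

A->CAD, B->AB, C->ACA, D->A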